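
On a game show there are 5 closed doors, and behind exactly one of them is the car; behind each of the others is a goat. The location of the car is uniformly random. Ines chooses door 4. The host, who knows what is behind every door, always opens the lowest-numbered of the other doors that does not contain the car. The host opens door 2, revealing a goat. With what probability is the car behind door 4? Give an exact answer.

Consider each possible location of the car in turn.
If it is behind door 1 (prior 1/5): door 2 is the lowest-numbered option available, probability 1; weight (1/5)·1 = 1/5.
If it is behind door 2 (prior 1/5): the host opened door 2, so this case is ruled out; weight (1/5)·0 = 0.
If it is behind any of doors 3, 4, and 5 (prior 1/5 each): the host would have opened door 1 instead, probability 0; weight (1/5)·0 = 0 each.
The weights sum to 1/5.
So P(the car behind door 4 | the host opened door 2) = 0 / (1/5) = 0.

0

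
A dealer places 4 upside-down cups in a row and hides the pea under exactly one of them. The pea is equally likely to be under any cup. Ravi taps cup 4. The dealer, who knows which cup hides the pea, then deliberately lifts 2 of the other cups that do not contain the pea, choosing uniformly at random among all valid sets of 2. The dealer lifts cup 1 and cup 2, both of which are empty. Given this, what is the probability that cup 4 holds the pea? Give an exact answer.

Apply Bayes' rule, conditioning on where the pea actually is.
If it is under either of cups 1 and 2 (prior 1/4 each): that cup was opened and seen not to hold the prize — ruled out; weight (1/4)·0 = 0 each.
If it is under cup 3 (prior 1/4): the dealer has no choice, probability 1; weight (1/4)·1 = 1/4.
If it is under cup 4 (prior 1/4): the dealer has 3 equally likely choices, so probability 1/3; weight (1/4)·(1/3) = 1/12.
The weights sum to 1/3.
So P(the pea under cup 4 | the dealer opened cup 1 and cup 2) = (1/12) / (1/3) = 1/4.

1/4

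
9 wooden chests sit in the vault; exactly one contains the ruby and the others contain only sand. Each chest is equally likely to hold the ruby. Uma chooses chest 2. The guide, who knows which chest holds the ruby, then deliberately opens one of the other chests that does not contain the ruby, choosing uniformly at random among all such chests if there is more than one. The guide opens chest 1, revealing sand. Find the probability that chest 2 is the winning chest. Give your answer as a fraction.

Consider each possible location of the ruby in turn.
If it is in chest 1 (prior 1/9): the guide opened chest 1, so this case is ruled out; weight (1/9)·0 = 0.
If it is in chest 2 (prior 1/9): the guide has 8 equally likely choices, so probability 1/8; weight (1/9)·(1/8) = 1/72.
If it is in any of chests 3, 4, 5, 6, 7, 8, and 9 (prior 1/9 each): the guide has 7 equally likely choices, so probability 1/7; weight (1/9)·(1/7) = 1/63 each.
The weights sum to 1/8.
So P(the ruby in chest 2 | the guide opened chest 1) = (1/72) / (1/8) = 1/9.

1/9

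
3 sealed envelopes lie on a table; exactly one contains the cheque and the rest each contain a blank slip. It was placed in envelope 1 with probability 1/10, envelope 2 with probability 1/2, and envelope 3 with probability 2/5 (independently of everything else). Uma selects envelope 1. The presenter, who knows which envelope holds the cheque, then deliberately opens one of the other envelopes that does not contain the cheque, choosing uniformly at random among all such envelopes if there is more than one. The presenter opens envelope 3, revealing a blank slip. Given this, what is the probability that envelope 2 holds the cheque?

Consider each possible location of the cheque in turn.
If it is in envelope 1 (prior 1/10): the presenter has 2 equally likely choices, so probability 1/2; weight (1/10)·(1/2) = 1/20.
If it is in envelope 2 (prior 1/2): the presenter has no choice, probability 1; weight (1/2)·1 = 1/2.
If it is in envelope 3 (prior 2/5): the presenter opened envelope 3, so this case is ruled out; weight (2/5)·0 = 0.
The weights sum to 11/20.
So P(the cheque in envelope 2 | the presenter opened envelope 3) = (1/2) / (11/20) = 10/11.

10/11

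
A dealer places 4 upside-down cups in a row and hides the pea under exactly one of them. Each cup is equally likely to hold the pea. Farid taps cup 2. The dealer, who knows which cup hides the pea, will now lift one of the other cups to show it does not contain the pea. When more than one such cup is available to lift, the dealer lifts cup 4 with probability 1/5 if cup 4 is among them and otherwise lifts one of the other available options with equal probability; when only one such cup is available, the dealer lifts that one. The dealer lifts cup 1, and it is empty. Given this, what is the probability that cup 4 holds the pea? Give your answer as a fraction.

Consider each possible location of the pea in turn.
If it is under cup 1 (prior 1/4): the dealer opened cup 1, so this case is ruled out; weight (1/4)·0 = 0.
If it is under cup 2 (prior 1/4): cup 4 is available but not opened; cup 1 gets probability (1 − 1/5)/2 = 2/5; weight (1/4)·(2/5) = 1/10.
If it is under cup 3 (prior 1/4): cup 4 is available but not opened, probability 4/5; weight (1/4)·(4/5) = 1/5.
If it is under cup 4 (prior 1/4): cup 4 holds the prize so is unavailable; the dealer chooses uniformly among the 2 others, probability 1/2; weight (1/4)·(1/2) = 1/8.
The weights sum to 17/40.
So P(the pea under cup 4 | the dealer opened cup 1) = (1/8) / (17/40) = 5/17.

5/17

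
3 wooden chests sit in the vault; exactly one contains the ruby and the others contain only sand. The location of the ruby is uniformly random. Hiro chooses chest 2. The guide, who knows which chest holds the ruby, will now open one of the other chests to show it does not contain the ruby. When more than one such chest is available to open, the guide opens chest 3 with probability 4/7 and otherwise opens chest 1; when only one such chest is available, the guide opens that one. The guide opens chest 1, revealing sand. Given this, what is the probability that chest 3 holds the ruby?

Consider each possible location of the ruby in turn.
If it is in chest 1 (prior 1/3): the guide opened chest 1, so this case is ruled out; weight (1/3)·0 = 0.
If it is in chest 2 (prior 1/3): chest 3 is available but not opened, probability 3/7; weight (1/3)·(3/7) = 1/7.
If it is in chest 3 (prior 1/3): only chest 1 is available, probability 1; weight (1/3)·1 = 1/3.
The weights sum to 10/21.
So P(the ruby in chest 3 | the guide opened chest 1) = (1/3) / (10/21) = 7/10.

7/10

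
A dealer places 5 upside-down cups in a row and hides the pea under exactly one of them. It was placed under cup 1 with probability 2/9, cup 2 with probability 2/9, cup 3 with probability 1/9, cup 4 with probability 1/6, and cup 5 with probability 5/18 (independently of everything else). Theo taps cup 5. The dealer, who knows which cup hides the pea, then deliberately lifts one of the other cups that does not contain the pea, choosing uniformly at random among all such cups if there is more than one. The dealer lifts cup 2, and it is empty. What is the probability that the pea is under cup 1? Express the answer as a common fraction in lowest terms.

Condition on the true location of the pea.
If it is under cup 1 (prior 2/9): the dealer has 3 equally likely choices, so probability 1/3; weight (2/9)·(1/3) = 2/27.
If it is under cup 2 (prior 2/9): the dealer opened cup 2, so this case is ruled out; weight (2/9)·0 = 0.
If it is under cup 3 (prior 1/9): the dealer has 3 equally likely choices, so probability 1/3; weight (1/9)·(1/3) = 1/27.
If it is under cup 4 (prior 1/6): the dealer has 3 equally likely choices, so probability 1/3; weight (1/6)·(1/3) = 1/18.
If it is under cup 5 (prior 5/18): the dealer has 4 equally likely choices, so probability 1/4; weight (5/18)·(1/4) = 5/72.
The weights sum to 17/72.
So P(the pea under cup 1 | the dealer opened cup 2) = (2/27) / (17/72) = 16/51.

16/51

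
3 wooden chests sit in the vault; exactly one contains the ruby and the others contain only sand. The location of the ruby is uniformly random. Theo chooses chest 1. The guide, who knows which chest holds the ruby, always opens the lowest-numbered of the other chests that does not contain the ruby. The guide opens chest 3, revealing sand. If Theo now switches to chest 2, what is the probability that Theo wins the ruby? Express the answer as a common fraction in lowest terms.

Condition on the true location of the ruby.
If it is in chest 1 (prior 1/3): the guide would have opened chest 2 instead, probability 0; weight (1/3)·0 = 0.
If it is in chest 2 (prior 1/3): chest 3 is the lowest-numbered option available, probability 1; weight (1/3)·1 = 1/3.
If it is in chest 3 (prior 1/3): the guide opened chest 3, so this case is ruled out; weight (1/3)·0 = 0.
The weights sum to 1/3.
So P(the ruby in chest 2 | the guide opened chest 3) = (1/3) / (1/3) = 1.

1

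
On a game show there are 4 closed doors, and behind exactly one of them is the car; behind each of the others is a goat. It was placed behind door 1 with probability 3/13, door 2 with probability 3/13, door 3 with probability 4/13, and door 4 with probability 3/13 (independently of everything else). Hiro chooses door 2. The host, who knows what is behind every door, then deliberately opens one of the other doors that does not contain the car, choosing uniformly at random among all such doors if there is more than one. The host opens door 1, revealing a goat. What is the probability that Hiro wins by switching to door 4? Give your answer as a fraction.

1/3

Apply Bayes' rule, conditioning on where the car actually is.
If it is behind door 1 (prior 3/13): the host opened door 1, so this case is ruled out; weight (3/13)·0 = 0.
If it is behind door 2 (prior 3/13): the host has 3 equally likely choices, so probability 1/3; weight (3/13)·(1/3) = 1/13.
If it is behind door 3 (prior 4/13): the host has 2 equally likely choices, so probability 1/2; weight (4/13)·(1/2) = 2/13.
If it is behind door 4 (prior 3/13): the host has 2 equally likely choices, so probability 1/2; weight (3/13)·(1/2) = 3/26.
The weights sum to 9/26.
So P(the car behind door 4 | the host opened door 1) = (3/26) / (9/26) = 1/3.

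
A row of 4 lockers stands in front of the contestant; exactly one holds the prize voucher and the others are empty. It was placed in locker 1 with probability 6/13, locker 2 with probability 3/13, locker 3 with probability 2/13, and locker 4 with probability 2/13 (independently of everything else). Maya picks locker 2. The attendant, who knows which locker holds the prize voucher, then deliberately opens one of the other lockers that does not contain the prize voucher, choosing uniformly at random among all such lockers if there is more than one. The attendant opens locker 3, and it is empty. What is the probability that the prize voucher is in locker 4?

Consider each possible location of the prize voucher in turn.
If it is in locker 1 (prior 6/13): the attendant has 2 equally likely choices, so probability 1/2; weight (6/13)·(1/2) = 3/13.
If it is in locker 2 (prior 3/13): the attendant has 3 equally likely choices, so probability 1/3; weight (3/13)·(1/3) = 1/13.
If it is in locker 3 (prior 2/13): the attendant opened locker 3, so this case is ruled out; weight (2/13)·0 = 0.
If it is in locker 4 (prior 2/13): the attendant has 2 equally likely choices, so probability 1/2; weight (2/13)·(1/2) = 1/13.
The weights sum to 5/13.
So P(the prize voucher in locker 4 | the attendant opened locker 3) = (1/13) / (5/13) = 1/5.

1/5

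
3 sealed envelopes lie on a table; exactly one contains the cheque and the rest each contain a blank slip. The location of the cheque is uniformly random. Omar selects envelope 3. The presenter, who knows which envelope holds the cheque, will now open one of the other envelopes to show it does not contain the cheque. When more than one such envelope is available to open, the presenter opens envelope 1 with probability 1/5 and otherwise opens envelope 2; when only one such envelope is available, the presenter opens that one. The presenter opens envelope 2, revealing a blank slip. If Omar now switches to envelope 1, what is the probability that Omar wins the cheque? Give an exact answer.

Consider each possible location of the cheque in turn.
If it is in envelope 1 (prior 1/3): only envelope 2 is available, probability 1; weight (1/3)·1 = 1/3.
If it is in envelope 2 (prior 1/3): the presenter opened envelope 2, so this case is ruled out; weight (1/3)·0 = 0.
If it is in envelope 3 (prior 1/3): envelope 1 is available but not opened, probability 4/5; weight (1/3)·(4/5) = 4/15.
The weights sum to 3/5.
So P(the cheque in envelope 1 | the presenter opened envelope 2) = (1/3) / (3/5) = 5/9.

5/9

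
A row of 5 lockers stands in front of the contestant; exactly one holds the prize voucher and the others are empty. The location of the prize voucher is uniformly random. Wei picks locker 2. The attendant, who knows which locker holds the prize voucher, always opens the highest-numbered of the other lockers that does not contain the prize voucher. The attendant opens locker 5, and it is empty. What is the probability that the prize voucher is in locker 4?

Consider each possible location of the prize voucher in turn.
If it is in any of lockers 1, 2, 3, and 4 (prior 1/5 each): locker 5 is the highest-numbered option available, probability 1; weight (1/5)·1 = 1/5 each.
If it is in locker 5 (prior 1/5): the attendant opened locker 5, so this case is ruled out; weight (1/5)·0 = 0.
The weights sum to 4/5.
So P(the prize voucher in locker 4 | the attendant opened locker 5) = (1/5) / (4/5) = 1/4.

1/4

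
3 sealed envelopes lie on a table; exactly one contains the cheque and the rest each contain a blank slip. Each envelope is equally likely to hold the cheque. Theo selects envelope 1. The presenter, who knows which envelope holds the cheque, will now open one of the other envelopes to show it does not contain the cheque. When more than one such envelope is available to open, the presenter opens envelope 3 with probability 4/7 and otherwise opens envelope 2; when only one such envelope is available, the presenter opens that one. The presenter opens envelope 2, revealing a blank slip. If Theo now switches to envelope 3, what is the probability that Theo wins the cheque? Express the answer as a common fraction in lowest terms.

Consider each possible location of the cheque in turn.
If it is in envelope 1 (prior 1/3): envelope 3 is available but not opened, probability 3/7; weight (1/3)·(3/7) = 1/7.
If it is in envelope 2 (prior 1/3): the presenter opened envelope 2, so this case is ruled out; weight (1/3)·0 = 0.
If it is in envelope 3 (prior 1/3): only envelope 2 is available, probability 1; weight (1/3)·1 = 1/3.
The weights sum to 10/21.
So P(the cheque in envelope 3 | the presenter opened envelope 2) = (1/3) / (10/21) = 7/10.

7/10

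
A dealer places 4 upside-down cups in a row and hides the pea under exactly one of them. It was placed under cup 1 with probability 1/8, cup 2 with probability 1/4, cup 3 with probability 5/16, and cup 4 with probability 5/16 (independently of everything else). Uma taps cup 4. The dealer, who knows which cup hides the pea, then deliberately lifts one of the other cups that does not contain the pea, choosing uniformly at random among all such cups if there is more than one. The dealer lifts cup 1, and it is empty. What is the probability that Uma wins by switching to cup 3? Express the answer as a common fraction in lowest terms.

Apply Bayes' rule, conditioning on where the pea actually is.
If it is under cup 1 (prior 1/8): the dealer opened cup 1, so this case is ruled out; weight (1/8)·0 = 0.
If it is under cup 2 (prior 1/4): the dealer has 2 equally likely choices, so probability 1/2; weight (1/4)·(1/2) = 1/8.
If it is under cup 3 (prior 5/16): the dealer has 2 equally likely choices, so probability 1/2; weight (5/16)·(1/2) = 5/32.
If it is under cup 4 (prior 5/16): the dealer has 3 equally likely choices, so probability 1/3; weight (5/16)·(1/3) = 5/48.
The weights sum to 37/96.
So P(the pea under cup 3 | the dealer opened cup 1) = (5/32) / (37/96) = 15/37.

15/37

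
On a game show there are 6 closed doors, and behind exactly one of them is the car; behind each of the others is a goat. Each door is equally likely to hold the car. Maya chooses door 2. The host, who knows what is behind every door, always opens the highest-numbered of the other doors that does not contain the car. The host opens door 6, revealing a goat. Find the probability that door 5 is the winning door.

1/5

Condition on the true location of the car.
If it is behind any of doors 1, 2, 3, 4, and 5 (prior 1/6 each): door 6 is the highest-numbered option available, probability 1; weight (1/6)·1 = 1/6 each.
If it is behind door 6 (prior 1/6): the host opened door 6, so this case is ruled out; weight (1/6)·0 = 0.
The weights sum to 5/6.
So P(the car behind door 5 | the host opened door 6) = (1/6) / (5/6) = 1/5.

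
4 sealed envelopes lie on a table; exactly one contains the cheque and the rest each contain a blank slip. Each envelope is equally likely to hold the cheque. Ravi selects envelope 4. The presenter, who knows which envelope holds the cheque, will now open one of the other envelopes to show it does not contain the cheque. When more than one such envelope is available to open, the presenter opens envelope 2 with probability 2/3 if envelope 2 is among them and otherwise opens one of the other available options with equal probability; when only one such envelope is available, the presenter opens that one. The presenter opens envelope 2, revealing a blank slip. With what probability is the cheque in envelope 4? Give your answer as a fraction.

Consider each possible location of the cheque in turn.
If it is in any of envelopes 1, 3, and 4 (prior 1/4 each): envelope 2 is available, opened with probability 2/3; weight (1/4)·(2/3) = 1/6 each.
If it is in envelope 2 (prior 1/4): the presenter opened envelope 2, so this case is ruled out; weight (1/4)·0 = 0.
The weights sum to 1/2.
So P(the cheque in envelope 4 | the presenter opened envelope 2) = (1/6) / (1/2) = 1/3.

1/3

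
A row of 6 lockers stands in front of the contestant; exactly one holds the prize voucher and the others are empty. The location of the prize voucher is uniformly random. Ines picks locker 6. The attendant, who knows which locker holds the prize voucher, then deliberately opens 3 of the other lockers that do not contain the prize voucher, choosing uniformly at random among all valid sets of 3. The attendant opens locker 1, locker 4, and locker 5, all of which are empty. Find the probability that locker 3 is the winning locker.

5/12

Condition on the true location of the prize voucher.
If it is in any of lockers 1, 4, and 5 (prior 1/6 each): that locker was opened and seen not to hold the prize — ruled out; weight (1/6)·0 = 0 each.
If it is in either of lockers 2 and 3 (prior 1/6 each): the attendant has 4 equally likely choices, so probability 1/4; weight (1/6)·(1/4) = 1/24 each.
If it is in locker 6 (prior 1/6): the attendant has 10 equally likely choices, so probability 1/10; weight (1/6)·(1/10) = 1/60.
The weights sum to 1/10.
So P(the prize voucher in locker 3 | the attendant opened locker 1, locker 4, and locker 5) = (1/24) / (1/10) = 5/12.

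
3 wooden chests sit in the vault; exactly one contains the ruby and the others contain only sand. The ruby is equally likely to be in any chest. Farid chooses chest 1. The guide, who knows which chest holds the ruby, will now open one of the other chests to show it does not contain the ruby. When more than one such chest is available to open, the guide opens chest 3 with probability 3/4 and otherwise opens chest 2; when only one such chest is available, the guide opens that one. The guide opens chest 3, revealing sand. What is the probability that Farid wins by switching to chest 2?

4/7

Apply Bayes' rule, conditioning on where the ruby actually is.
If it is in chest 1 (prior 1/3): chest 3 is available, opened with probability 3/4; weight (1/3)·(3/4) = 1/4.
If it is in chest 2 (prior 1/3): only chest 3 is available, probability 1; weight (1/3)·1 = 1/3.
If it is in chest 3 (prior 1/3): the guide opened chest 3, so this case is ruled out; weight (1/3)·0 = 0.
The weights sum to 7/12.
So P(the ruby in chest 2 | the guide opened chest 3) = (1/3) / (7/12) = 4/7.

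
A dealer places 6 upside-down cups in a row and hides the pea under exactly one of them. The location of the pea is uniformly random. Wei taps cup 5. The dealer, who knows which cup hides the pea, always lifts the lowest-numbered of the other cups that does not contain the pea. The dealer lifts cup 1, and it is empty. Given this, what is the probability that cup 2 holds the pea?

1/5

Condition on the true location of the pea.
If it is under cup 1 (prior 1/6): the dealer opened cup 1, so this case is ruled out; weight (1/6)·0 = 0.
If it is under any of cups 2, 3, 4, 5, and 6 (prior 1/6 each): cup 1 is the lowest-numbered option available, probability 1; weight (1/6)·1 = 1/6 each.
The weights sum to 5/6.
So P(the pea under cup 2 | the dealer opened cup 1) = (1/6) / (5/6) = 1/5.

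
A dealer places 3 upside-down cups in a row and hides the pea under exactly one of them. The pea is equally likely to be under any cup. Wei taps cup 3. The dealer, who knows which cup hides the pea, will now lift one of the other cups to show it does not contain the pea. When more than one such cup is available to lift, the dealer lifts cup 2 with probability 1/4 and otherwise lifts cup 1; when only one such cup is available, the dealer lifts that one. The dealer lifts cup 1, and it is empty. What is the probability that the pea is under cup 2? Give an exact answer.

4/7

Apply Bayes' rule, conditioning on where the pea actually is.
If it is under cup 1 (prior 1/3): the dealer opened cup 1, so this case is ruled out; weight (1/3)·0 = 0.
If it is under cup 2 (prior 1/3): only cup 1 is available, probability 1; weight (1/3)·1 = 1/3.
If it is under cup 3 (prior 1/3): cup 2 is available but not opened, probability 3/4; weight (1/3)·(3/4) = 1/4.
The weights sum to 7/12.
So P(the pea under cup 2 | the dealer opened cup 1) = (1/3) / (7/12) = 4/7.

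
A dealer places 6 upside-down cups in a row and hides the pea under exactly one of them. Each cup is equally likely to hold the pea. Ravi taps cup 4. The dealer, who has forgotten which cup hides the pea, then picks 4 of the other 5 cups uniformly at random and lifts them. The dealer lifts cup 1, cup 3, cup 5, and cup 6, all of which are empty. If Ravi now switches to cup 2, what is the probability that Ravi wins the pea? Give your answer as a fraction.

Condition on the true location of the pea.
If it is under any of cups 1, 3, 5, and 6 (prior 1/6 each): that cup was opened and seen not to hold the prize — ruled out; weight (1/6)·0 = 0 each.
If it is under either of cups 2 and 4 (prior 1/6 each): the dealer picks exactly this set with probability 1/5 regardless, and none is the prize; weight (1/6)·(1/5) = 1/30 each.
The weights sum to 1/15.
So P(the pea under cup 2 | the dealer opened cup 1, cup 3, cup 5, and cup 6) = (1/30) / (1/15) = 1/2.

1/2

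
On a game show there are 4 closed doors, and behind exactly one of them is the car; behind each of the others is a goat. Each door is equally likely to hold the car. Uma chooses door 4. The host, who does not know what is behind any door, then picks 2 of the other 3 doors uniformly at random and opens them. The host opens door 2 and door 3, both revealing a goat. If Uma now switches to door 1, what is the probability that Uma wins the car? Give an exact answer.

Apply Bayes' rule, conditioning on where the car actually is.
If it is behind either of doors 1 and 4 (prior 1/4 each): the host picks exactly this set with probability 1/3 regardless, and none is the prize; weight (1/4)·(1/3) = 1/12 each.
If it is behind either of doors 2 and 3 (prior 1/4 each): that door was opened and seen not to hold the prize — ruled out; weight (1/4)·0 = 0 each.
The weights sum to 1/6.
So P(the car behind door 1 | the host opened door 2 and door 3) = (1/12) / (1/6) = 1/2.

1/2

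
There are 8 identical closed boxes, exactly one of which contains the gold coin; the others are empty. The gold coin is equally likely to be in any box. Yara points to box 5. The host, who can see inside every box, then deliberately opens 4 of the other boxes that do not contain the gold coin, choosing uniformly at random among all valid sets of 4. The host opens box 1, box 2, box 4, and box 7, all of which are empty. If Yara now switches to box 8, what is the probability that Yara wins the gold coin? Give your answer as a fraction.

Condition on the true location of the gold coin.
If it is in any of boxes 1, 2, 4, and 7 (prior 1/8 each): that box was opened and seen not to hold the prize — ruled out; weight (1/8)·0 = 0 each.
If it is in any of boxes 3, 6, and 8 (prior 1/8 each): the host has 15 equally likely choices, so probability 1/15; weight (1/8)·(1/15) = 1/120 each.
If it is in box 5 (prior 1/8): the host has 35 equally likely choices, so probability 1/35; weight (1/8)·(1/35) = 1/280.
The weights sum to 1/35.
So P(the gold coin in box 8 | the host opened box 1, box 2, box 4, and box 7) = (1/120) / (1/35) = 7/24.

7/24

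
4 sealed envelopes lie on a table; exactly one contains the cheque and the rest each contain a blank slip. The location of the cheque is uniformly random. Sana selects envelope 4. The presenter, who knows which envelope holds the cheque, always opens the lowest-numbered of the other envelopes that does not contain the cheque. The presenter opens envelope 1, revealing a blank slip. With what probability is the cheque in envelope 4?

1/3

Condition on the true location of the cheque.
If it is in envelope 1 (prior 1/4): the presenter opened envelope 1, so this case is ruled out; weight (1/4)·0 = 0.
If it is in any of envelopes 2, 3, and 4 (prior 1/4 each): envelope 1 is the lowest-numbered option available, probability 1; weight (1/4)·1 = 1/4 each.
The weights sum to 3/4.
So P(the cheque in envelope 4 | the presenter opened envelope 1) = (1/4) / (3/4) = 1/3.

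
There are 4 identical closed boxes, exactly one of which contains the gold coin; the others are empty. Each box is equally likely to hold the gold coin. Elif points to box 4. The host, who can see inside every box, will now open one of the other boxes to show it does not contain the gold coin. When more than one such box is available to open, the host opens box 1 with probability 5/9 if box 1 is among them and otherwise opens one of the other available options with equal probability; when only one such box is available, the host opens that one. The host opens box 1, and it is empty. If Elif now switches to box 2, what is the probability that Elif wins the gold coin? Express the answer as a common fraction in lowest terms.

Condition on the true location of the gold coin.
If it is in box 1 (prior 1/4): the host opened box 1, so this case is ruled out; weight (1/4)·0 = 0.
If it is in any of boxes 2, 3, and 4 (prior 1/4 each): box 1 is available, opened with probability 5/9; weight (1/4)·(5/9) = 5/36 each.
The weights sum to 5/12.
So P(the gold coin in box 2 | the host opened box 1) = (5/36) / (5/12) = 1/3.

1/3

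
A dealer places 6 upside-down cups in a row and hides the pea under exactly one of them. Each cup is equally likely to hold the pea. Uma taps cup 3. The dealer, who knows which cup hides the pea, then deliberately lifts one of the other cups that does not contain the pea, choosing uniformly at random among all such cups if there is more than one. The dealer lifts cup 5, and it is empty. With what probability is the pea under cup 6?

5/24

Condition on the true location of the pea.
If it is under any of cups 1, 2, 4, and 6 (prior 1/6 each): the dealer has 4 equally likely choices, so probability 1/4; weight (1/6)·(1/4) = 1/24 each.
If it is under cup 3 (prior 1/6): the dealer has 5 equally likely choices, so probability 1/5; weight (1/6)·(1/5) = 1/30.
If it is under cup 5 (prior 1/6): the dealer opened cup 5, so this case is ruled out; weight (1/6)·0 = 0.
The weights sum to 1/5.
So P(the pea under cup 6 | the dealer opened cup 5) = (1/24) / (1/5) = 5/24.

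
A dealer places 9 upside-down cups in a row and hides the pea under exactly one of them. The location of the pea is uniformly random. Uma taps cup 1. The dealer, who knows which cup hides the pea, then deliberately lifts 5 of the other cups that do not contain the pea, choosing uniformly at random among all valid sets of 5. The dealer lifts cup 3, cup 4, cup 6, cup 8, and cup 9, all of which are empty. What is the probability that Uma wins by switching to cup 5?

Condition on the true location of the pea.
If it is under cup 1 (prior 1/9): the dealer has 56 equally likely choices, so probability 1/56; weight (1/9)·(1/56) = 1/504.
If it is under any of cups 2, 5, and 7 (prior 1/9 each): the dealer has 21 equally likely choices, so probability 1/21; weight (1/9)·(1/21) = 1/189 each.
If it is under any of cups 3, 4, 6, 8, and 9 (prior 1/9 each): that cup was opened and seen not to hold the prize — ruled out; weight (1/9)·0 = 0 each.
The weights sum to 1/56.
So P(the pea under cup 5 | the dealer opened cup 3, cup 4, cup 6, cup 8, and cup 9) = (1/189) / (1/56) = 8/27.

8/27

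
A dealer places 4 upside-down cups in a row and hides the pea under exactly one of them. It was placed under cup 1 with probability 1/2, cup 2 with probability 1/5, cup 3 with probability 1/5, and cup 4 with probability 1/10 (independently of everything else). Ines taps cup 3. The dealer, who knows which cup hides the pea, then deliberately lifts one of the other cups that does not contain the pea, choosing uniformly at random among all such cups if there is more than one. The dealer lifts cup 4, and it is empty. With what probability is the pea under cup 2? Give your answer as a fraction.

Condition on the true location of the pea.
If it is under cup 1 (prior 1/2): the dealer has 2 equally likely choices, so probability 1/2; weight (1/2)·(1/2) = 1/4.
If it is under cup 2 (prior 1/5): the dealer has 2 equally likely choices, so probability 1/2; weight (1/5)·(1/2) = 1/10.
If it is under cup 3 (prior 1/5): the dealer has 3 equally likely choices, so probability 1/3; weight (1/5)·(1/3) = 1/15.
If it is under cup 4 (prior 1/10): the dealer opened cup 4, so this case is ruled out; weight (1/10)·0 = 0.
The weights sum to 5/12.
So P(the pea under cup 2 | the dealer opened cup 4) = (1/10) / (5/12) = 6/25.

6/25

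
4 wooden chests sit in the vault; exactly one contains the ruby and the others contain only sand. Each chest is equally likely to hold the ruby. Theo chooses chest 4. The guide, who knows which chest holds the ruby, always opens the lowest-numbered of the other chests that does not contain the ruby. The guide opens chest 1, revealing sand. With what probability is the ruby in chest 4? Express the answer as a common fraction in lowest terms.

Apply Bayes' rule, conditioning on where the ruby actually is.
If it is in chest 1 (prior 1/4): the guide opened chest 1, so this case is ruled out; weight (1/4)·0 = 0.
If it is in any of chests 2, 3, and 4 (prior 1/4 each): chest 1 is the lowest-numbered option available, probability 1; weight (1/4)·1 = 1/4 each.
The weights sum to 3/4.
So P(the ruby in chest 4 | the guide opened chest 1) = (1/4) / (3/4) = 1/3.

1/3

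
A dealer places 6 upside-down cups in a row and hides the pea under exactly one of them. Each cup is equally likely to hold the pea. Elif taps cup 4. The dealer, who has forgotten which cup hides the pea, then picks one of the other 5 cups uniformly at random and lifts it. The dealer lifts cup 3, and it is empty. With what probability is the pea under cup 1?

1/5

Consider each possible location of the pea in turn.
If it is under any of cups 1, 2, 4, 5, and 6 (prior 1/6 each): the dealer picks cup 3 with probability 1/5 regardless, and it is not the prize; weight (1/6)·(1/5) = 1/30 each.
If it is under cup 3 (prior 1/6): the dealer opened cup 3, so this case is ruled out; weight (1/6)·0 = 0.
The weights sum to 1/6.
So P(the pea under cup 1 | the dealer opened cup 3) = (1/30) / (1/6) = 1/5.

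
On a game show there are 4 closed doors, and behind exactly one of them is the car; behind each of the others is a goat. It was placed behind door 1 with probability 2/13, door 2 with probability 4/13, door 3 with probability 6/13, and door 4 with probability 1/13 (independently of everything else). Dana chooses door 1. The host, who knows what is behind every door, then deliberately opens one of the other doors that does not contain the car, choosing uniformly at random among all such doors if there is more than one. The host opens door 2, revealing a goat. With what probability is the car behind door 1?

4/25

Condition on the true location of the car.
If it is behind door 1 (prior 2/13): the host has 3 equally likely choices, so probability 1/3; weight (2/13)·(1/3) = 2/39.
If it is behind door 2 (prior 4/13): the host opened door 2, so this case is ruled out; weight (4/13)·0 = 0.
If it is behind door 3 (prior 6/13): the host has 2 equally likely choices, so probability 1/2; weight (6/13)·(1/2) = 3/13.
If it is behind door 4 (prior 1/13): the host has 2 equally likely choices, so probability 1/2; weight (1/13)·(1/2) = 1/26.
The weights sum to 25/78.
So P(the car behind door 1 | the host opened door 2) = (2/39) / (25/78) = 4/25.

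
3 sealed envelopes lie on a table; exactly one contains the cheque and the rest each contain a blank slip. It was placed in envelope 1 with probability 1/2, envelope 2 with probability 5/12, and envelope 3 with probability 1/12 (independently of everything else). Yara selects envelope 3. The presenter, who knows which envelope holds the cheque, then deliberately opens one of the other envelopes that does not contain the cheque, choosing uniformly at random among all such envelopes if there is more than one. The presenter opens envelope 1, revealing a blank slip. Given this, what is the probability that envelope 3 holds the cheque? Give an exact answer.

Condition on the true location of the cheque.
If it is in envelope 1 (prior 1/2): the presenter opened envelope 1, so this case is ruled out; weight (1/2)·0 = 0.
If it is in envelope 2 (prior 5/12): the presenter has no choice, probability 1; weight (5/12)·1 = 5/12.
If it is in envelope 3 (prior 1/12): the presenter has 2 equally likely choices, so probability 1/2; weight (1/12)·(1/2) = 1/24.
The weights sum to 11/24.
So P(the cheque in envelope 3 | the presenter opened envelope 1) = (1/24) / (11/24) = 1/11.

1/11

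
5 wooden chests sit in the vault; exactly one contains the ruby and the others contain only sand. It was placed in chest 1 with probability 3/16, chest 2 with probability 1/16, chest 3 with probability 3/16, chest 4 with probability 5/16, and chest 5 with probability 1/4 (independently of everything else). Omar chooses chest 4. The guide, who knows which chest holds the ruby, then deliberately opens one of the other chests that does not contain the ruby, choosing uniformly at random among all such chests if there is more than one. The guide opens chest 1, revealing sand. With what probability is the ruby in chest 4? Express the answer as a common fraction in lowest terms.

Condition on the true location of the ruby.
If it is in chest 1 (prior 3/16): the guide opened chest 1, so this case is ruled out; weight (3/16)·0 = 0.
If it is in chest 2 (prior 1/16): the guide has 3 equally likely choices, so probability 1/3; weight (1/16)·(1/3) = 1/48.
If it is in chest 3 (prior 3/16): the guide has 3 equally likely choices, so probability 1/3; weight (3/16)·(1/3) = 1/16.
If it is in chest 4 (prior 5/16): the guide has 4 equally likely choices, so probability 1/4; weight (5/16)·(1/4) = 5/64.
If it is in chest 5 (prior 1/4): the guide has 3 equally likely choices, so probability 1/3; weight (1/4)·(1/3) = 1/12.
The weights sum to 47/192.
So P(the ruby in chest 4 | the guide opened chest 1) = (5/64) / (47/192) = 15/47.

15/47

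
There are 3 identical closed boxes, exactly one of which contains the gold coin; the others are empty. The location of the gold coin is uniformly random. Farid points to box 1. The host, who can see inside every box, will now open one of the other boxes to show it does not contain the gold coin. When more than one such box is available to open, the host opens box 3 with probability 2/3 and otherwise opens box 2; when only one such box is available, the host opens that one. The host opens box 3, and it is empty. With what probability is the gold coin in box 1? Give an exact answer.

2/5

Condition on the true location of the gold coin.
If it is in box 1 (prior 1/3): box 3 is available, opened with probability 2/3; weight (1/3)·(2/3) = 2/9.
If it is in box 2 (prior 1/3): only box 3 is available, probability 1; weight (1/3)·1 = 1/3.
If it is in box 3 (prior 1/3): the host opened box 3, so this case is ruled out; weight (1/3)·0 = 0.
The weights sum to 5/9.
So P(the gold coin in box 1 | the host opened box 3) = (2/9) / (5/9) = 2/5.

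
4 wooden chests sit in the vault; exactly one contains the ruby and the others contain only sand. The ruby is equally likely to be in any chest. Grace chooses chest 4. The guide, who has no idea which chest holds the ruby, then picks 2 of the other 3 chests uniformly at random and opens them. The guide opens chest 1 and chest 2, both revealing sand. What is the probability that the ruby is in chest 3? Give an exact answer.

Apply Bayes' rule, conditioning on where the ruby actually is.
If it is in either of chests 1 and 2 (prior 1/4 each): that chest was opened and seen not to hold the prize — ruled out; weight (1/4)·0 = 0 each.
If it is in either of chests 3 and 4 (prior 1/4 each): the guide picks exactly this set with probability 1/3 regardless, and none is the prize; weight (1/4)·(1/3) = 1/12 each.
The weights sum to 1/6.
So P(the ruby in chest 3 | the guide opened chest 1 and chest 2) = (1/12) / (1/6) = 1/2.

1/2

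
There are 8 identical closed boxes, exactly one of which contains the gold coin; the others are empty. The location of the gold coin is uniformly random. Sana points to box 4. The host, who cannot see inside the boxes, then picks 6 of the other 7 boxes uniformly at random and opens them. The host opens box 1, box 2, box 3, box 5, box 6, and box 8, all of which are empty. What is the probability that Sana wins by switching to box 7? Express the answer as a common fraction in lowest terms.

1/2

Consider each possible location of the gold coin in turn.
If it is in any of boxes 1, 2, 3, 5, 6, and 8 (prior 1/8 each): that box was opened and seen not to hold the prize — ruled out; weight (1/8)·0 = 0 each.
If it is in either of boxes 4 and 7 (prior 1/8 each): the host picks exactly this set with probability 1/7 regardless, and none is the prize; weight (1/8)·(1/7) = 1/56 each.
The weights sum to 1/28.
So P(the gold coin in box 7 | the host opened box 1, box 2, box 3, box 5, box 6, and box 8) = (1/56) / (1/28) = 1/2.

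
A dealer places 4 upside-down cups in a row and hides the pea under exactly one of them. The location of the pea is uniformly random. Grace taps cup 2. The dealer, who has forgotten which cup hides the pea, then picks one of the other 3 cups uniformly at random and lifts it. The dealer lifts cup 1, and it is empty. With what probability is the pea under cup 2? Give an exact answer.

1/3

Consider each possible location of the pea in turn.
If it is under cup 1 (prior 1/4): the dealer opened cup 1, so this case is ruled out; weight (1/4)·0 = 0.
If it is under any of cups 2, 3, and 4 (prior 1/4 each): the dealer picks cup 1 with probability 1/3 regardless, and it is not the prize; weight (1/4)·(1/3) = 1/12 each.
The weights sum to 1/4.
So P(the pea under cup 2 | the dealer opened cup 1) = (1/12) / (1/4) = 1/3.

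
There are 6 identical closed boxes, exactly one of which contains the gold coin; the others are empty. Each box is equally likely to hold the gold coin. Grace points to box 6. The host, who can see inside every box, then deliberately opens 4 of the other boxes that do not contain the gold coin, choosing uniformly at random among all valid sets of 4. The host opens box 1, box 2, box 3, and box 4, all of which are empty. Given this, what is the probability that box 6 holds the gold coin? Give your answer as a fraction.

Condition on the true location of the gold coin.
If it is in any of boxes 1, 2, 3, and 4 (prior 1/6 each): that box was opened and seen not to hold the prize — ruled out; weight (1/6)·0 = 0 each.
If it is in box 5 (prior 1/6): the host has no choice, probability 1; weight (1/6)·1 = 1/6.
If it is in box 6 (prior 1/6): the host has 5 equally likely choices, so probability 1/5; weight (1/6)·(1/5) = 1/30.
The weights sum to 1/5.
So P(the gold coin in box 6 | the host opened box 1, box 2, box 3, and box 4) = (1/30) / (1/5) = 1/6.

1/6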